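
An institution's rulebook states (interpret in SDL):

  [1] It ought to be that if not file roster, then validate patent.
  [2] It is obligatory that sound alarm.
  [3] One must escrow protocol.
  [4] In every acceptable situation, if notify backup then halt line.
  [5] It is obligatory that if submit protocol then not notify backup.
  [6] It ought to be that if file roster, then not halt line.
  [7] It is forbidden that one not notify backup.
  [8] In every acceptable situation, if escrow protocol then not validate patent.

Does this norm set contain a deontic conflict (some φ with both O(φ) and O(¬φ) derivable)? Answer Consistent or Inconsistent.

From premise 3 we have O(escrow_protocol).
Applying K to premise 8 (O(escrow_protocol → ¬validate_patent)) and O(escrow_protocol) yields O(¬validate_patent).
The contrapositive of premise 1 (O(¬file_roster → validate_patent)) is O(¬validate_patent → file_roster), and O(¬validate_patent) is already established, so O(file_roster).
Premise 6 is O(file_roster → ¬halt_line); since O(file_roster), deontic closure gives O(¬halt_line).
The contrapositive of premise 4 (O(notify_backup → halt_line)) is O(¬halt_line → ¬notify_backup), and O(¬halt_line) is already established, so O(¬notify_backup).
Yet premise 7 is F(¬notify_backup), i.e. O(notify_backup).
We now have both O(¬notify_backup) and O(notify_backup) — notify_backup is simultaneously obligatory and forbidden, violating the D-axiom.

Inconsistent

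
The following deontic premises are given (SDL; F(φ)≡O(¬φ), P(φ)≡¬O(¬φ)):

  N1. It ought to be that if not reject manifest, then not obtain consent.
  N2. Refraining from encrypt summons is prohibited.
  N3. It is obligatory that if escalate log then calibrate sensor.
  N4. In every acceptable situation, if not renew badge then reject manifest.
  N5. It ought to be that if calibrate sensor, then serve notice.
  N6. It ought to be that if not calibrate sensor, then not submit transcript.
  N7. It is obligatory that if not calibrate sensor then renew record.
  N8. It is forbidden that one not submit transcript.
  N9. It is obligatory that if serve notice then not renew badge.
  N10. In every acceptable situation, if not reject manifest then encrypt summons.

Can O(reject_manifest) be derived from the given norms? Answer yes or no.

F(¬submit_transcript) at premise 8 means O(submit_transcript).
Premise 6 is O(¬calibrate_sensor → ¬submit_transcript); contrapositively O(submit_transcript → calibrate_sensor). Since O(submit_transcript) holds, K gives O(calibrate_sensor).
From O(calibrate_sensor) and premise 5, O(calibrate_sensor → serve_notice), we obtain O(serve_notice).
Premise 9 is O(serve_notice → ¬renew_badge); since O(serve_notice), deontic closure gives O(¬renew_badge).
Premise 4 is O(¬renew_badge → reject_manifest); since O(¬renew_badge), deontic closure gives O(reject_manifest).
Premises 1, 2, 3, 7, 10 do not contribute to this derivation.
So O(reject_manifest) follows.

Yes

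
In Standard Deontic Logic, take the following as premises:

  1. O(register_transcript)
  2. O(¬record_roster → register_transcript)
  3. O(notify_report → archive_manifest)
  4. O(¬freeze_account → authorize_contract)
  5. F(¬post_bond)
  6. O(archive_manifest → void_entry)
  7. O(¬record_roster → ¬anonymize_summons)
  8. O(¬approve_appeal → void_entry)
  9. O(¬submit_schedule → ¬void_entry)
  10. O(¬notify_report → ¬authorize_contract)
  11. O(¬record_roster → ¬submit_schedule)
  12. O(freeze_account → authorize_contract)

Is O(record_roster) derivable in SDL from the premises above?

Premises 12 and 4 are O(freeze_account → authorize_contract) and O(¬freeze_account → authorize_contract); every ideal world satisfies freeze_account or ¬freeze_account, so in either case authorize_contract holds — hence O(authorize_contract).
Premise 10, O(¬notify_report → ¬authorize_contract), contraposes to O(authorize_contract → notify_report); with O(authorize_contract) we get O(notify_report).
With premise 3, O(notify_report → archive_manifest), the K-axiom yields O(archive_manifest).
With premise 6, O(archive_manifest → void_entry), the K-axiom yields O(void_entry).
Premise 9 is O(¬submit_schedule → ¬void_entry); contrapositively O(void_entry → submit_schedule). Since O(void_entry) holds, K gives O(submit_schedule).
The contrapositive of premise 11 (O(¬record_roster → ¬submit_schedule)) is O(submit_schedule → record_roster), and O(submit_schedule) is already established, so O(record_roster).
Premises 1, 2, 5, 7, 8 do not contribute to this derivation.
So O(record_roster) follows.

Yes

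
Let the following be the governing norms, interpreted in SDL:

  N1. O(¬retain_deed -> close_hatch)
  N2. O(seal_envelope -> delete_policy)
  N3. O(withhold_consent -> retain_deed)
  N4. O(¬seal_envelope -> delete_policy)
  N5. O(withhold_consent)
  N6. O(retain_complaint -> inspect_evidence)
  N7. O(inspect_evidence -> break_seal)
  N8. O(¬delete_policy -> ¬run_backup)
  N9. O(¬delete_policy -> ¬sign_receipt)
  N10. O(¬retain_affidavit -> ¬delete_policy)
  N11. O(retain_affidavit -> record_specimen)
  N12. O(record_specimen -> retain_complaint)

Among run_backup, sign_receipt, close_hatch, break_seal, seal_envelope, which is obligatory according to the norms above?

Premises 2 and 4 cover both cases: O(seal_envelope -> delete_policy) and O(¬seal_envelope -> delete_policy). Since seal_envelope ∨ ¬seal_envelope is a tautology, O(delete_policy) follows.
Premise 10 is O(¬retain_affidavit -> ¬delete_policy); contrapositively O(delete_policy -> retain_affidavit). Since O(delete_policy) holds, K gives O(retain_affidavit).
From O(retain_affidavit) and premise 11, O(retain_affidavit -> record_specimen), we obtain O(record_specimen).
Premise 12 is O(record_specimen -> retain_complaint); since O(record_specimen), deontic closure gives O(retain_complaint).
With premise 6, O(retain_complaint -> inspect_evidence), the K-axiom yields O(inspect_evidence).
With premise 7, O(inspect_evidence -> break_seal), the K-axiom yields O(break_seal).
So O(break_seal) holds — break_seal is obligatory. None of the other listed options is made obligatory by any chain of premises.

break_seal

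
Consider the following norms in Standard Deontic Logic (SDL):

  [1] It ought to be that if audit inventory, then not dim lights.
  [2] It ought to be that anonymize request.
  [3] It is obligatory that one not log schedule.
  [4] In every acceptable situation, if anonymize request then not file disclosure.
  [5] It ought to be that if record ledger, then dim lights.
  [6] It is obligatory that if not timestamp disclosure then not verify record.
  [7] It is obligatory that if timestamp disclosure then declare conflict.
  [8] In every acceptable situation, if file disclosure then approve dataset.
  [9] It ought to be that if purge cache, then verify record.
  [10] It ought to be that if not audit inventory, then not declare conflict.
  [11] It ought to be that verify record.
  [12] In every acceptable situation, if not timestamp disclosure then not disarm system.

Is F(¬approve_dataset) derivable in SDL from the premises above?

No

Premise 8 is O(file_disclosure → approve_dataset), but O(file_disclosure) is not derivable from the premises, so it does not yield O(approve_dataset).
No other premise forces O(approve_dataset). An ideal world satisfying every premise can still have ¬approve_dataset true, so F(¬approve_dataset) is not derivable.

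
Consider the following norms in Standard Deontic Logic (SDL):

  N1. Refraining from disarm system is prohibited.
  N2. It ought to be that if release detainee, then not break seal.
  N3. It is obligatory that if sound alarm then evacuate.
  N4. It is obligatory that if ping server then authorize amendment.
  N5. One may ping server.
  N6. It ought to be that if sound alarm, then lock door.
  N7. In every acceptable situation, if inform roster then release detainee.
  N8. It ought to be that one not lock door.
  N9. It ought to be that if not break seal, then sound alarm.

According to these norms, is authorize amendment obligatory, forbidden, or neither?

Neither

Premise 4 is O(ping_server → authorize_amendment), but O(ping_server) is not derivable from the premises (the permission P(ping_server) asserts only ¬O(¬ping_server), not O(ping_server)), so it does not yield O(authorize_amendment).
No premise or chain of K-axiom applications forces O(authorize_amendment), and none forces O(¬authorize_amendment). So authorize_amendment is neither obligatory nor forbidden under these norms.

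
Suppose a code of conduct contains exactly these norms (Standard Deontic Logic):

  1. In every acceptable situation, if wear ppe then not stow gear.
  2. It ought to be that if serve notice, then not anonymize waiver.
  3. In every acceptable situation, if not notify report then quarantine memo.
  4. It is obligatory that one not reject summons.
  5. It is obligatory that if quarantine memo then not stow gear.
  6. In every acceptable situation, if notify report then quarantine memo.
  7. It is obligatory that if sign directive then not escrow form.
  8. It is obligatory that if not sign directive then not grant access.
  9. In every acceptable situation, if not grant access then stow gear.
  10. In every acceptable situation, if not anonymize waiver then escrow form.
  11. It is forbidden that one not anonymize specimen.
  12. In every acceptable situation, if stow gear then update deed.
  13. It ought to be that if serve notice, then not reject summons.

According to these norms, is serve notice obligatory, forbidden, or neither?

Forbidden

Premises 6 and 3 are O(notify_report → quarantine_memo) and O(¬notify_report → quarantine_memo); every ideal world satisfies notify_report or ¬notify_report, so in either case quarantine_memo holds — hence O(quarantine_memo).
Premise 5 is O(quarantine_memo → ¬stow_gear); since O(quarantine_memo), deontic closure gives O(¬stow_gear).
The contrapositive of premise 9 (O(¬grant_access → stow_gear)) is O(¬stow_gear → grant_access), and O(¬stow_gear) is already established, so O(grant_access).
Premise 8, O(¬sign_directive → ¬grant_access), contraposes to O(grant_access → sign_directive); with O(grant_access) we get O(sign_directive).
With premise 7, O(sign_directive → ¬escrow_form), the K-axiom yields O(¬escrow_form).
Premise 10, O(¬anonymize_waiver → escrow_form), contraposes to O(¬escrow_form → anonymize_waiver); with O(¬escrow_form) we get O(anonymize_waiver).
Premise 2, O(serve_notice → ¬anonymize_waiver), contraposes to O(anonymize_waiver → ¬serve_notice); with O(anonymize_waiver) we get O(¬serve_notice).
Premises 1, 4, 11, 12, 13 do not contribute to this derivation.
Thus O(¬serve_notice), which is F(serve_notice): serve_notice is forbidden.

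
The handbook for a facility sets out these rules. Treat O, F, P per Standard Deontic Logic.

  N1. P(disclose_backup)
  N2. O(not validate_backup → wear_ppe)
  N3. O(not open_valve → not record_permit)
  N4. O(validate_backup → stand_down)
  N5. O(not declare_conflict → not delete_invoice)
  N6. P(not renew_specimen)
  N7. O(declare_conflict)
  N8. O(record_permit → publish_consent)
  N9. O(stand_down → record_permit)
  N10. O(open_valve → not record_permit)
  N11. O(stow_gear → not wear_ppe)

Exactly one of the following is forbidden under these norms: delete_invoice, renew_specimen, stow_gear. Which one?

By case analysis on not open_valve: premise 3 gives O(not open_valve → not record_permit) and premise 10 gives O(open_valve → not record_permit), so O(not record_permit) either way.
The contrapositive of premise 9 (O(stand_down → record_permit)) is O(not record_permit → not stand_down), and O(not record_permit) is already established, so O(not stand_down).
Premise 4 is O(validate_backup → stand_down); contrapositively O(not stand_down → not validate_backup). Since O(not stand_down) holds, K gives O(not validate_backup).
With premise 2, O(not validate_backup → wear_ppe), the K-axiom yields O(wear_ppe).
Premise 11 is O(stow_gear → not wear_ppe); contrapositively O(wear_ppe → not stow_gear). Since O(wear_ppe) holds, K gives O(not stow_gear).
So O(not stow_gear) holds, i.e. stow_gear is forbidden. None of the other listed options is forbidden under the premises.

stow_gear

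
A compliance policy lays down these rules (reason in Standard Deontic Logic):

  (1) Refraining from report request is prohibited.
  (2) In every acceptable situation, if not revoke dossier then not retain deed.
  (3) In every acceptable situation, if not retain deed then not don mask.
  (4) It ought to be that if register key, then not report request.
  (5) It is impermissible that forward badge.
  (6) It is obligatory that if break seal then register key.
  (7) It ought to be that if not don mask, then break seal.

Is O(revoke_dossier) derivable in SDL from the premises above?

Yes

F(¬report_request) at premise 1 means O(report_request).
Premise 4, O(register_key → ¬report_request), contraposes to O(report_request → ¬register_key); with O(report_request) we get O(¬register_key).
The contrapositive of premise 6 (O(break_seal → register_key)) is O(¬register_key → ¬break_seal), and O(¬register_key) is already established, so O(¬break_seal).
Premise 7 is O(¬don_mask → break_seal); contrapositively O(¬break_seal → don_mask). Since O(¬break_seal) holds, K gives O(don_mask).
The contrapositive of premise 3 (O(¬retain_deed → ¬don_mask)) is O(don_mask → retain_deed), and O(don_mask) is already established, so O(retain_deed).
The contrapositive of premise 2 (O(¬revoke_dossier → ¬retain_deed)) is O(retain_deed → revoke_dossier), and O(retain_deed) is already established, so O(revoke_dossier).
Premise 5 does not contribute to this derivation.
So O(revoke_dossier) follows.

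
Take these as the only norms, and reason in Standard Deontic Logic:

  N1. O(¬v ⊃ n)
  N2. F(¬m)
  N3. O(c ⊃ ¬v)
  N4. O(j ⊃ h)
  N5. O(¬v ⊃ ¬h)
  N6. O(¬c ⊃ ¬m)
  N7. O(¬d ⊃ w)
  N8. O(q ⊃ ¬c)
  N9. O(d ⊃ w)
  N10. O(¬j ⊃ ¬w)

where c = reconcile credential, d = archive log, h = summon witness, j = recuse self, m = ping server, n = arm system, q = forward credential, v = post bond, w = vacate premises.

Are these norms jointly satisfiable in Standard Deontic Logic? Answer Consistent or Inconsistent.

Inconsistent

By case analysis on ¬d: premise 7 gives O(¬d ⊃ w) and premise 9 gives O(d ⊃ w), so O(w) either way.
Premise 10, O(¬j ⊃ ¬w), contraposes to O(w ⊃ j); with O(w) we get O(j).
From O(j) and premise 4, O(j ⊃ h), we obtain O(h).
Premise 5 is O(¬v ⊃ ¬h); contrapositively O(h ⊃ v). Since O(h) holds, K gives O(v).
Premise 3 is O(c ⊃ ¬v); contrapositively O(v ⊃ ¬c). Since O(v) holds, K gives O(¬c).
With premise 6, O(¬c ⊃ ¬m), the K-axiom yields O(¬m).
Yet premise 2 is F(¬m), i.e. O(m).
We now have both O(¬m) and O(m) — m is simultaneously obligatory and forbidden, violating the D-axiom.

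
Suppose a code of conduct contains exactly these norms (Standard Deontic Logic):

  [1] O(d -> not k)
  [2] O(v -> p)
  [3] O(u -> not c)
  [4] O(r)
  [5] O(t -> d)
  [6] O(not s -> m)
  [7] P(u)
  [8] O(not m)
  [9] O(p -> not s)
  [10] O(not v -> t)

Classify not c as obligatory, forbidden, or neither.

Premise 3 is O(u -> not c), but O(u) is not derivable from the premises (the permission P(u) asserts only not O(not u), not O(u)), so it does not yield O(not c).
No premise or chain of K-axiom applications forces O(not c), and none forces O(c). So not c is neither obligatory nor forbidden under these norms.

Neither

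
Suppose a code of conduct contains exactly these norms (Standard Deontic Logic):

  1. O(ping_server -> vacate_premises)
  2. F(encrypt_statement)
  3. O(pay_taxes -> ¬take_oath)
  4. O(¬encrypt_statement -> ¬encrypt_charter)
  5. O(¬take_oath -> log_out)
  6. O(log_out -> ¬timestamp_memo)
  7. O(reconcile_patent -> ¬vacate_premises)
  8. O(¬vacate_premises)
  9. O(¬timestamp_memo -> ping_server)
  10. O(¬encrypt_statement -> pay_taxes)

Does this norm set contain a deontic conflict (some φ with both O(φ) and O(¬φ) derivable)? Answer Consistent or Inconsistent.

From premise 8 we have O(¬vacate_premises).
Premise 1 is O(ping_server -> vacate_premises); contrapositively O(¬vacate_premises -> ¬ping_server). Since O(¬vacate_premises) holds, K gives O(¬ping_server).
The contrapositive of premise 9 (O(¬timestamp_memo -> ping_server)) is O(¬ping_server -> timestamp_memo), and O(¬ping_server) is already established, so O(timestamp_memo).
Premise 6 is O(log_out -> ¬timestamp_memo); contrapositively O(timestamp_memo -> ¬log_out). Since O(timestamp_memo) holds, K gives O(¬log_out).
The contrapositive of premise 5 (O(¬take_oath -> log_out)) is O(¬log_out -> take_oath), and O(¬log_out) is already established, so O(take_oath).
Premise 3, O(pay_taxes -> ¬take_oath), contraposes to O(take_oath -> ¬pay_taxes); with O(take_oath) we get O(¬pay_taxes).
Premise 10, O(¬encrypt_statement -> pay_taxes), contraposes to O(¬pay_taxes -> encrypt_statement); with O(¬pay_taxes) we get O(encrypt_statement).
But premise 2, F(encrypt_statement), means O(¬encrypt_statement).
We now have both O(encrypt_statement) and O(¬encrypt_statement) — encrypt_statement is simultaneously obligatory and forbidden, violating the D-axiom.

Inconsistent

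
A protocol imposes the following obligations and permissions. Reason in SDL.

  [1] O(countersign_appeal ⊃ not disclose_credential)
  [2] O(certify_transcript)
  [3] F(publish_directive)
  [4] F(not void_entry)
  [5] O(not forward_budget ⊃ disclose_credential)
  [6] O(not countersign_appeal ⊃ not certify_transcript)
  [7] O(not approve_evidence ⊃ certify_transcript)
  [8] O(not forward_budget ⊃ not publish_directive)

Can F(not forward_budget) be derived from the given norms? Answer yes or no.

Yes

Premise 2 gives O(certify_transcript).
Premise 6 is O(not countersign_appeal ⊃ not certify_transcript); contrapositively O(certify_transcript ⊃ countersign_appeal). Since O(certify_transcript) holds, K gives O(countersign_appeal).
With premise 1, O(countersign_appeal ⊃ not disclose_credential), the K-axiom yields O(not disclose_credential).
Premise 5 is O(not forward_budget ⊃ disclose_credential); contrapositively O(not disclose_credential ⊃ forward_budget). Since O(not disclose_credential) holds, K gives O(forward_budget).
Premises 3, 4, 7, 8 do not contribute to this derivation.
So O(forward_budget) holds, i.e. F(not forward_budget). The claim follows.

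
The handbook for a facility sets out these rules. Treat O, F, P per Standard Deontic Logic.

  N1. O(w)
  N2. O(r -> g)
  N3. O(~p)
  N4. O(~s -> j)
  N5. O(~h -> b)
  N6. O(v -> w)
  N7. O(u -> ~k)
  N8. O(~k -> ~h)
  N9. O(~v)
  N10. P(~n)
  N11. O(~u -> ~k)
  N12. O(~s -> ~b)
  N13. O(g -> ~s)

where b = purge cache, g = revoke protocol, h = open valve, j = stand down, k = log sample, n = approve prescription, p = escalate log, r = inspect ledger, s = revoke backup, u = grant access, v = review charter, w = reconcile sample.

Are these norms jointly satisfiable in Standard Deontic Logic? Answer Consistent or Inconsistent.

Premise 6 is O(v -> w); even if O(w) held, inferring O(v) would be affirming the consequent — invalid.
So O(v) is not derivable, and the apparent clash with O(~v) does not arise.
A world satisfying every obligation exists (e.g. b=true, g=false, h=false, j=false, k=false, n=false, p=false, r=false, s=true, u=false, v=false, w=true); no atom is both obligatory and forbidden, so the set is consistent.

Consistent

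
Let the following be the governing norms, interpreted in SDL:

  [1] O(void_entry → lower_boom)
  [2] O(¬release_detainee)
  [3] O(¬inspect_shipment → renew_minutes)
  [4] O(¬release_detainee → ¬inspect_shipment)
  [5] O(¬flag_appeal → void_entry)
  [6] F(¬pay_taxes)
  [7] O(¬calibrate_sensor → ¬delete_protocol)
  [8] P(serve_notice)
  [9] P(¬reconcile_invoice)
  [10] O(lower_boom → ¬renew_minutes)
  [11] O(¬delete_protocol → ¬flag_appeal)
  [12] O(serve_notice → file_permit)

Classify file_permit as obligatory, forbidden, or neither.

Premise 12 is O(serve_notice → file_permit), but O(serve_notice) is not derivable from the premises (the permission P(serve_notice) asserts only ¬O(¬serve_notice), not O(serve_notice)), so it does not yield O(file_permit).
No premise or chain of K-axiom applications forces O(file_permit), and none forces O(¬file_permit). So file_permit is neither obligatory nor forbidden under these norms.

Neither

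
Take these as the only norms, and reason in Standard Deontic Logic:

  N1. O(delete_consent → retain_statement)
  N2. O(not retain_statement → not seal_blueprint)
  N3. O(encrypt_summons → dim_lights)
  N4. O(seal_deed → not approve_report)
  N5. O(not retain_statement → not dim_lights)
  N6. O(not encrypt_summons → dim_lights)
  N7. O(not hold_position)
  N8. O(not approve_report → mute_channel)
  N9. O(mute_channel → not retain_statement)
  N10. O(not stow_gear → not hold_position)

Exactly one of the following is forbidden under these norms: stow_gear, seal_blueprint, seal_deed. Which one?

seal_deed

Premises 6 and 3 are O(not encrypt_summons → dim_lights) and O(encrypt_summons → dim_lights); every ideal world satisfies not encrypt_summons or encrypt_summons, so in either case dim_lights holds — hence O(dim_lights).
Premise 5 is O(not retain_statement → not dim_lights); contrapositively O(dim_lights → retain_statement). Since O(dim_lights) holds, K gives O(retain_statement).
Premise 9 is O(mute_channel → not retain_statement); contrapositively O(retain_statement → not mute_channel). Since O(retain_statement) holds, K gives O(not mute_channel).
Premise 8 is O(not approve_report → mute_channel); contrapositively O(not mute_channel → approve_report). Since O(not mute_channel) holds, K gives O(approve_report).
Premise 4, O(seal_deed → not approve_report), contraposes to O(approve_report → not seal_deed); with O(approve_report) we get O(not seal_deed).
So O(not seal_deed) holds, i.e. seal_deed is forbidden. None of the other listed options is forbidden under the premises.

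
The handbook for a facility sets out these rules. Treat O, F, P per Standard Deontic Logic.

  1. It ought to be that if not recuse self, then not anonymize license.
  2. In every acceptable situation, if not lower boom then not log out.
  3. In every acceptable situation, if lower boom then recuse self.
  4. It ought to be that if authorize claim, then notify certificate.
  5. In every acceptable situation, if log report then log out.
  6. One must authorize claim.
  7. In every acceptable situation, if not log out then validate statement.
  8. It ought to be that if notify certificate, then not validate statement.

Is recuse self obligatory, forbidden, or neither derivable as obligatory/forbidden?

From premise 6 we have O(authorize_claim).
Applying K to premise 4 (O(authorize_claim → notify_certificate)) and O(authorize_claim) yields O(notify_certificate).
From O(notify_certificate) and premise 8, O(notify_certificate → ¬validate_statement), we obtain O(¬validate_statement).
Premise 7, O(¬log_out → validate_statement), contraposes to O(¬validate_statement → log_out); with O(¬validate_statement) we get O(log_out).
Premise 2 is O(¬lower_boom → ¬log_out); contrapositively O(log_out → lower_boom). Since O(log_out) holds, K gives O(lower_boom).
Applying K to premise 3 (O(lower_boom → recuse_self)) and O(lower_boom) yields O(recuse_self).
Premises 1, 5 do not contribute to this derivation.
Hence recuse_self is obligatory.

Obligatory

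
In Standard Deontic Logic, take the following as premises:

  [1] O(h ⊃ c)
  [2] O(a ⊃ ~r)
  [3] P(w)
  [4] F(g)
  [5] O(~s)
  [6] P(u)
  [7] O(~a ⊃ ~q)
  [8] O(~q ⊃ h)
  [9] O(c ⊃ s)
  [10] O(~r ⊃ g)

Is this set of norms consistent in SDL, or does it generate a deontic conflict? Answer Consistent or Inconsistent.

Inconsistent

Premise 4, F(g), is equivalent to O(~g).
Premise 10, O(~r ⊃ g), contraposes to O(~g ⊃ r); with O(~g) we get O(r).
Premise 2 is O(a ⊃ ~r); contrapositively O(r ⊃ ~a). Since O(r) holds, K gives O(~a).
Premise 7 is O(~a ⊃ ~q); since O(~a), deontic closure gives O(~q).
Premise 8 is O(~q ⊃ h); since O(~q), deontic closure gives O(h).
From O(h) and premise 1, O(h ⊃ c), we obtain O(c).
From O(c) and premise 9, O(c ⊃ s), we obtain O(s).
However, premise 5 gives O(~s).
We now have both O(s) and O(~s) — s is simultaneously obligatory and forbidden, violating the D-axiom.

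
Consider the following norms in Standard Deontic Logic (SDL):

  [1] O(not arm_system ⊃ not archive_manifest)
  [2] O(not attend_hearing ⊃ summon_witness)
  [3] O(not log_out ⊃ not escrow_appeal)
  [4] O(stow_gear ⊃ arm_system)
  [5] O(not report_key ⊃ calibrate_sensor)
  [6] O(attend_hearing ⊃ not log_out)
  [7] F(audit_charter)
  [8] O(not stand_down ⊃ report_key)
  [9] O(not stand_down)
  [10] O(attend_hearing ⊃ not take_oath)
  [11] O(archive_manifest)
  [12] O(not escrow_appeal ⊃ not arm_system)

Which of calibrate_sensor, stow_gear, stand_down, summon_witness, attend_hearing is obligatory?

summon_witness

From premise 11 we have O(archive_manifest).
Premise 1 is O(not arm_system ⊃ not archive_manifest); contrapositively O(archive_manifest ⊃ arm_system). Since O(archive_manifest) holds, K gives O(arm_system).
Premise 12 is O(not escrow_appeal ⊃ not arm_system); contrapositively O(arm_system ⊃ escrow_appeal). Since O(arm_system) holds, K gives O(escrow_appeal).
The contrapositive of premise 3 (O(not log_out ⊃ not escrow_appeal)) is O(escrow_appeal ⊃ log_out), and O(escrow_appeal) is already established, so O(log_out).
Premise 6 is O(attend_hearing ⊃ not log_out); contrapositively O(log_out ⊃ not attend_hearing). Since O(log_out) holds, K gives O(not attend_hearing).
Premise 2 is O(not attend_hearing ⊃ summon_witness); since O(not attend_hearing), deontic closure gives O(summon_witness).
So O(summon_witness) holds — summon_witness is obligatory. None of the other listed options is made obligatory by any chain of premises.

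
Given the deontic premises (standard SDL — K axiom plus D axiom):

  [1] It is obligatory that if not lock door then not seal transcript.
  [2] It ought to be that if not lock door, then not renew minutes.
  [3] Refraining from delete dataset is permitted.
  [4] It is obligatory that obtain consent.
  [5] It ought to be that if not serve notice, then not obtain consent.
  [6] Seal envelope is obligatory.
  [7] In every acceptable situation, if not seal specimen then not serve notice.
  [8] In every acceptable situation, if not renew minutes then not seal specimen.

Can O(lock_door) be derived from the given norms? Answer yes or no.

Yes

From premise 4 we have O(obtain_consent).
Premise 5 is O(¬serve_notice → ¬obtain_consent); contrapositively O(obtain_consent → serve_notice). Since O(obtain_consent) holds, K gives O(serve_notice).
The contrapositive of premise 7 (O(¬seal_specimen → ¬serve_notice)) is O(serve_notice → seal_specimen), and O(serve_notice) is already established, so O(seal_specimen).
The contrapositive of premise 8 (O(¬renew_minutes → ¬seal_specimen)) is O(seal_specimen → renew_minutes), and O(seal_specimen) is already established, so O(renew_minutes).
Premise 2 is O(¬lock_door → ¬renew_minutes); contrapositively O(renew_minutes → lock_door). Since O(renew_minutes) holds, K gives O(lock_door).
Premises 1, 3, 6 do not contribute to this derivation.
So O(lock_door) follows.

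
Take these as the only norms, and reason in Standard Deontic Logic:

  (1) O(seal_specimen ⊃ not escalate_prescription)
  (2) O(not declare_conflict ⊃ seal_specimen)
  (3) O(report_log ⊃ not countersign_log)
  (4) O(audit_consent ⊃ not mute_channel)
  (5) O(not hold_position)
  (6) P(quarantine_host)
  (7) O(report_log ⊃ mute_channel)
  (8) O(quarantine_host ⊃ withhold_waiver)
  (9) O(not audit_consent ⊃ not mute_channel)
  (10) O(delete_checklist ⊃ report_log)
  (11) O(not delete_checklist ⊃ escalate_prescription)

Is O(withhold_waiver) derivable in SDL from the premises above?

Premise 8 is O(quarantine_host ⊃ withhold_waiver), but O(quarantine_host) is not derivable from the premises (the permission P(quarantine_host) asserts only not O(not quarantine_host), not O(quarantine_host)), so it does not yield O(withhold_waiver).
No other premise forces O(withhold_waiver). An ideal world satisfying every premise can still have withhold_waiver false, so O(withhold_waiver) is not derivable.

No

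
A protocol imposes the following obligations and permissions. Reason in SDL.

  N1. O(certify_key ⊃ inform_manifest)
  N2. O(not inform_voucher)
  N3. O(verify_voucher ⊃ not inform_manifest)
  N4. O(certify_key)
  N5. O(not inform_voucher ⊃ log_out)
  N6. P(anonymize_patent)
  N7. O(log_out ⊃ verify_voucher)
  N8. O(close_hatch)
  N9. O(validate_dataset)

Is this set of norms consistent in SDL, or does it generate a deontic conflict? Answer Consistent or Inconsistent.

Inconsistent

Premise 4 gives O(certify_key).
From O(certify_key) and premise 1, O(certify_key ⊃ inform_manifest), we obtain O(inform_manifest).
The contrapositive of premise 3 (O(verify_voucher ⊃ not inform_manifest)) is O(inform_manifest ⊃ not verify_voucher), and O(inform_manifest) is already established, so O(not verify_voucher).
Premise 7, O(log_out ⊃ verify_voucher), contraposes to O(not verify_voucher ⊃ not log_out); with O(not verify_voucher) we get O(not log_out).
Premise 5 is O(not inform_voucher ⊃ log_out); contrapositively O(not log_out ⊃ inform_voucher). Since O(not log_out) holds, K gives O(inform_voucher).
However, premise 2 gives O(not inform_voucher).
We now have both O(inform_voucher) and O(not inform_voucher) — inform_voucher is simultaneously obligatory and forbidden, violating the D-axiom.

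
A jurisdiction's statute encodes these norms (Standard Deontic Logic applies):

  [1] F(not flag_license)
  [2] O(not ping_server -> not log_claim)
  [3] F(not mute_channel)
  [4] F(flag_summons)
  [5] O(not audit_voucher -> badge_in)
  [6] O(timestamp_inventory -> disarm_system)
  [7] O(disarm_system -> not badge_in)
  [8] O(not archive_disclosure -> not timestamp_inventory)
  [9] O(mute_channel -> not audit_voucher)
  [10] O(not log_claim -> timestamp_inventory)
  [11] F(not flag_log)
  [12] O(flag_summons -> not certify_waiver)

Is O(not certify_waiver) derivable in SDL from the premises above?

No

Premise 12 is O(flag_summons -> not certify_waiver), but O(flag_summons) is not derivable from the premises, so it does not yield O(not certify_waiver).
No other premise forces O(not certify_waiver). An ideal world satisfying every premise can still have not certify_waiver false, so O(not certify_waiver) is not derivable.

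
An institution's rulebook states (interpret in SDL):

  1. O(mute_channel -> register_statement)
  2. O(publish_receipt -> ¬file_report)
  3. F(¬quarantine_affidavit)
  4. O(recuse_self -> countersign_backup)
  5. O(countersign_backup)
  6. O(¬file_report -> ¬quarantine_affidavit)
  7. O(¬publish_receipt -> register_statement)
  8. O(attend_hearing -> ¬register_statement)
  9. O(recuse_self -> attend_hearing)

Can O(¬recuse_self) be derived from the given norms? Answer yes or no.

Premise 3 is F(¬quarantine_affidavit), i.e. O(quarantine_affidavit).
The contrapositive of premise 6 (O(¬file_report -> ¬quarantine_affidavit)) is O(quarantine_affidavit -> file_report), and O(quarantine_affidavit) is already established, so O(file_report).
Premise 2, O(publish_receipt -> ¬file_report), contraposes to O(file_report -> ¬publish_receipt); with O(file_report) we get O(¬publish_receipt).
Premise 7 is O(¬publish_receipt -> register_statement); since O(¬publish_receipt), deontic closure gives O(register_statement).
The contrapositive of premise 8 (O(attend_hearing -> ¬register_statement)) is O(register_statement -> ¬attend_hearing), and O(register_statement) is already established, so O(¬attend_hearing).
Premise 9 is O(recuse_self -> attend_hearing); contrapositively O(¬attend_hearing -> ¬recuse_self). Since O(¬attend_hearing) holds, K gives O(¬recuse_self).
Premises 1, 4, 5 do not contribute to this derivation.
So O(¬recuse_self) follows.

Yes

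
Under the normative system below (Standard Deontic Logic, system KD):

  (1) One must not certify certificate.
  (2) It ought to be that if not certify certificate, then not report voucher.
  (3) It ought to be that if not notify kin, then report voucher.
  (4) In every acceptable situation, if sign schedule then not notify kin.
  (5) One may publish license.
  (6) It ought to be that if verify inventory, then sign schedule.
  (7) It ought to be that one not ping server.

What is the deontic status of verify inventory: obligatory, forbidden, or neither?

Premise 1 is F(certify_certificate), i.e. O(¬certify_certificate).
Applying K to premise 2 (O(¬certify_certificate → ¬report_voucher)) and O(¬certify_certificate) yields O(¬report_voucher).
Premise 3 is O(¬notify_kin → report_voucher); contrapositively O(¬report_voucher → notify_kin). Since O(¬report_voucher) holds, K gives O(notify_kin).
The contrapositive of premise 4 (O(sign_schedule → ¬notify_kin)) is O(notify_kin → ¬sign_schedule), and O(notify_kin) is already established, so O(¬sign_schedule).
Premise 6, O(verify_inventory → sign_schedule), contraposes to O(¬sign_schedule → ¬verify_inventory); with O(¬sign_schedule) we get O(¬verify_inventory).
Premises 5, 7 do not contribute to this derivation.
Thus O(¬verify_inventory), which is F(verify_inventory): verify_inventory is forbidden.

Forbidden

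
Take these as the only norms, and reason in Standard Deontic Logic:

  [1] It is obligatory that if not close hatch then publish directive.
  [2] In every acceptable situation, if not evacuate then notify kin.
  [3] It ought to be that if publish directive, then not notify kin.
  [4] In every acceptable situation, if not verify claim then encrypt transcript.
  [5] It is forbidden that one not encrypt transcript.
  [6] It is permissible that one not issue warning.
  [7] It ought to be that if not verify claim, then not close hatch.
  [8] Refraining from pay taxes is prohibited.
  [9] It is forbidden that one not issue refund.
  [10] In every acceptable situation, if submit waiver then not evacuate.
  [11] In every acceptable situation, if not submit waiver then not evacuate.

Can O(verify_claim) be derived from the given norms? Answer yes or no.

Premises 10 and 11 are O(submit_waiver → ¬evacuate) and O(¬submit_waiver → ¬evacuate); every ideal world satisfies submit_waiver or ¬submit_waiver, so in either case ¬evacuate holds — hence O(¬evacuate).
From O(¬evacuate) and premise 2, O(¬evacuate → notify_kin), we obtain O(notify_kin).
Premise 3, O(publish_directive → ¬notify_kin), contraposes to O(notify_kin → ¬publish_directive); with O(notify_kin) we get O(¬publish_directive).
Premise 1, O(¬close_hatch → publish_directive), contraposes to O(¬publish_directive → close_hatch); with O(¬publish_directive) we get O(close_hatch).
The contrapositive of premise 7 (O(¬verify_claim → ¬close_hatch)) is O(close_hatch → verify_claim), and O(close_hatch) is already established, so O(verify_claim).
Premises 4, 5, 6, 8, 9 do not contribute to this derivation.
So O(verify_claim) follows.

Yes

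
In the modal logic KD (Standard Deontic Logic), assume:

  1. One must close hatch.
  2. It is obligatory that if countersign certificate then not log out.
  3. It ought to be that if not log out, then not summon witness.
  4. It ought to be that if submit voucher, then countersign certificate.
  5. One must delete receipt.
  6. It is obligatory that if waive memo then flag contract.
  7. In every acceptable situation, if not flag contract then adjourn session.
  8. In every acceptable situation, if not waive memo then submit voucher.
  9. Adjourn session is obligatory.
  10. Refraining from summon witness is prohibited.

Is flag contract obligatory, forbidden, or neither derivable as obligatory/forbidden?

Obligatory

Premise 10, F(¬summon_witness), is equivalent to O(summon_witness).
Premise 3, O(¬log_out → ¬summon_witness), contraposes to O(summon_witness → log_out); with O(summon_witness) we get O(log_out).
Premise 2, O(countersign_certificate → ¬log_out), contraposes to O(log_out → ¬countersign_certificate); with O(log_out) we get O(¬countersign_certificate).
Premise 4, O(submit_voucher → countersign_certificate), contraposes to O(¬countersign_certificate → ¬submit_voucher); with O(¬countersign_certificate) we get O(¬submit_voucher).
Premise 8 is O(¬waive_memo → submit_voucher); contrapositively O(¬submit_voucher → waive_memo). Since O(¬submit_voucher) holds, K gives O(waive_memo).
From O(waive_memo) and premise 6, O(waive_memo → flag_contract), we obtain O(flag_contract).
Premises 1, 5, 7, 9 do not contribute to this derivation.
Hence flag_contract is obligatory.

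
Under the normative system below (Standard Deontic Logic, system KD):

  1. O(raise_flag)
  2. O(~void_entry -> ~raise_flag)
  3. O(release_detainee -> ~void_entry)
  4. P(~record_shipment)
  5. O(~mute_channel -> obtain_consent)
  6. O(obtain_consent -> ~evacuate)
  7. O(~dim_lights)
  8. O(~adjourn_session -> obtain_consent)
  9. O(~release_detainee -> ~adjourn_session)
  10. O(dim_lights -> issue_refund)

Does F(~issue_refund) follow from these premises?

No

Premise 10 is O(dim_lights -> issue_refund), but O(dim_lights) is not derivable from the premises, so it does not yield O(issue_refund).
No other premise forces O(issue_refund). An ideal world satisfying every premise can still have ~issue_refund true, so F(~issue_refund) is not derivable.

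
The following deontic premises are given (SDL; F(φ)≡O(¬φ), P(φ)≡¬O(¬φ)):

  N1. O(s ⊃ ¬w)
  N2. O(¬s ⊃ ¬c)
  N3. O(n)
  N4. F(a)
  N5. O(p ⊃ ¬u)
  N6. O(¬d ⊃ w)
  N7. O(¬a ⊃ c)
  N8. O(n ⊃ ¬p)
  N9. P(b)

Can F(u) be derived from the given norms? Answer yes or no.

Premise 5 is O(p ⊃ ¬u), but O(p) is not derivable from the premises, so it does not yield O(¬u).
No other premise forces O(¬u). An ideal world satisfying every premise can still have u true, so F(u) is not derivable.

No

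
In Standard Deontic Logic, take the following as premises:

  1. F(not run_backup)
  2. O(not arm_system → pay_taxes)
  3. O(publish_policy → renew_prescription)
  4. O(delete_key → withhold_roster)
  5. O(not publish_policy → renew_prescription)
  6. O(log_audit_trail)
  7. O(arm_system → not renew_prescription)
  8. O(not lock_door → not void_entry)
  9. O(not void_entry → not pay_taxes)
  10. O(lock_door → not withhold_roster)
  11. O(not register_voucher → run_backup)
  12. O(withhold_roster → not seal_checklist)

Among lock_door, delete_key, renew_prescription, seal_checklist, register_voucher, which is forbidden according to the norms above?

delete_key

Premises 5 and 3 cover both cases: O(not publish_policy → renew_prescription) and O(publish_policy → renew_prescription). Since not publish_policy ∨ publish_policy is a tautology, O(renew_prescription) follows.
The contrapositive of premise 7 (O(arm_system → not renew_prescription)) is O(renew_prescription → not arm_system), and O(renew_prescription) is already established, so O(not arm_system).
Premise 2 is O(not arm_system → pay_taxes); since O(not arm_system), deontic closure gives O(pay_taxes).
Premise 9, O(not void_entry → not pay_taxes), contraposes to O(pay_taxes → void_entry); with O(pay_taxes) we get O(void_entry).
The contrapositive of premise 8 (O(not lock_door → not void_entry)) is O(void_entry → lock_door), and O(void_entry) is already established, so O(lock_door).
With premise 10, O(lock_door → not withhold_roster), the K-axiom yields O(not withhold_roster).
Premise 4 is O(delete_key → withhold_roster); contrapositively O(not withhold_roster → not delete_key). Since O(not withhold_roster) holds, K gives O(not delete_key).
So O(not delete_key) holds, i.e. delete_key is forbidden. None of the other listed options is forbidden under the premises.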